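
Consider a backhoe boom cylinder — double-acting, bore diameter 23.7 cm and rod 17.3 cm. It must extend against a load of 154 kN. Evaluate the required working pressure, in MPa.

Cap-side area A_cap = π/4 × (23.7 cm)² = 441.2 cm^2
P = F / A = 154 kN / A

P ≈ 3.49 MPa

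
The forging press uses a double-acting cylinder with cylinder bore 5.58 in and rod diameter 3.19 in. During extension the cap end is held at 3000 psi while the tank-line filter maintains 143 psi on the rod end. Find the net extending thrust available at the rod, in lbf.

F ≈ 71000 lbf

Cap-side area A_cap = π/4 × (5.58 in)² = 24.45 in^2
Rod-side annular area A_ann = π/4 × (5.58² − 3.19²) = 16.46 in^2
Net thrust = P_cap·A_cap − P_rod·A_ann = 73360 lbf − 2354 lbf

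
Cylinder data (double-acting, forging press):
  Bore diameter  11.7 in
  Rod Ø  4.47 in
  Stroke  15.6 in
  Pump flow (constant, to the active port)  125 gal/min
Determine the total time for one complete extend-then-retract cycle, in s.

Cap-side area A_cap = π/4 × (11.7 in)² = 107.5 in^2
Rod-side annular area A_ann = π/4 × (11.7² − 4.47²) = 91.82 in^2
t_ext = A_cap·L/Q = 3.485 s
t_ret = A_ann·L/Q = 2.976 s
t_cycle = t_ext + t_ret

t ≈ 6.46 s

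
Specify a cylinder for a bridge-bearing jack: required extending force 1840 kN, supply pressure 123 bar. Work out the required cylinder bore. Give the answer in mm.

D ≈ 436 mm

Extension force acts on the full piston face: F = P × (π/4)D².
D = √(4F / (πP)) = √(4 × 1840 kN / (π × 123 bar))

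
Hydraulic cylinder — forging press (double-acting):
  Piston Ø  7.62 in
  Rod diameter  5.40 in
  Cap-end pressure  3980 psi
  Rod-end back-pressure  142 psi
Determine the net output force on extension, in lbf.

Cap-side area A_cap = π/4 × (7.62 in)² = 45.60 in^2
Rod-side annular area A_ann = π/4 × (7.62² − 5.40²) = 22.70 in^2
Net thrust = P_cap·A_cap − P_rod·A_ann = 1.815e5 lbf − 3224 lbf

F ≈ 1.78e5 lbf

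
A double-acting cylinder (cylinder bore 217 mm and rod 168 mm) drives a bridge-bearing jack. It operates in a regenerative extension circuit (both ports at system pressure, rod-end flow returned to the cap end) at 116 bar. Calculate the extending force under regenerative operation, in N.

F ≈ 2.57e5 N

With equal pressure on both faces, forces on the annular region cancel; the net push is pressure × rod cross-section.
Rod cross-section A_rod = π/4 × (168 mm)² = 22170 mm^2
F = P × A_rod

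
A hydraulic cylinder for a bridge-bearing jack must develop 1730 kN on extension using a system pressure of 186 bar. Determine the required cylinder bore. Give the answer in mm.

D ≈ 344 mm

Extension force acts on the full piston face: F = P × (π/4)D².
D = √(4F / (πP)) = √(4 × 1730 kN / (π × 186 bar))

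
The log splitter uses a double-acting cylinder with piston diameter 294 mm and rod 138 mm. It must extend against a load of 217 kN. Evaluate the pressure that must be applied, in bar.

P ≈ 32.0 bar

Cap-side area A_cap = π/4 × (294 mm)² = 67890 mm^2
P = F / A = 217 kN / A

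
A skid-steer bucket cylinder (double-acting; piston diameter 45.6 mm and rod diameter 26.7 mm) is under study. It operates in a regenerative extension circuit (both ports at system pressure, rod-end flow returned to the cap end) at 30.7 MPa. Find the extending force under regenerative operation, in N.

With equal pressure on both faces, forces on the annular region cancel; the net push is pressure × rod cross-section.
Rod cross-section A_rod = π/4 × (26.7 mm)² = 559.9 mm^2
F = P × A_rod

F ≈ 17200 N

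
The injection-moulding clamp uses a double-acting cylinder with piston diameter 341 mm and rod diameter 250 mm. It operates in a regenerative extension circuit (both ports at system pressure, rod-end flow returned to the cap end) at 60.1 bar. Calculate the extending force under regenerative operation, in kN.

With equal pressure on both faces, forces on the annular region cancel; the net push is pressure × rod cross-section.
Rod cross-section A_rod = π/4 × (250 mm)² = 49090 mm^2
F = P × A_rod

F ≈ 295 kN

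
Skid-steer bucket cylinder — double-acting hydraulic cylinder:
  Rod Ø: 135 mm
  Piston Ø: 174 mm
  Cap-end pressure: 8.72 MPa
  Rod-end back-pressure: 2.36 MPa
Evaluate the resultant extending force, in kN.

F ≈ 185 kN

Cap-side area A_cap = π/4 × (174 mm)² = 23780 mm^2
Rod-side annular area A_ann = π/4 × (174² − 135²) = 9465 mm^2
Net thrust = P_cap·A_cap − P_rod·A_ann = 207.4 kN − 22.34 kN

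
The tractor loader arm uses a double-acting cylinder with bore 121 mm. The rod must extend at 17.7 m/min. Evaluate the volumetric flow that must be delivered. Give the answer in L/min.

Q ≈ 204 L/min

Cap-side area A_cap = π/4 × (121 mm)² = 11500 mm^2
Q = A × v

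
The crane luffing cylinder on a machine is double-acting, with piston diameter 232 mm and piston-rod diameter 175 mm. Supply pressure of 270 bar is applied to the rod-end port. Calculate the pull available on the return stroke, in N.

Rod-side annular area A_ann = π/4 × (232² − 175²) = 18220 mm^2
On retraction the pressure acts on the annular area (bore minus rod).
F = P × A_ann

F ≈ 4.92e5 N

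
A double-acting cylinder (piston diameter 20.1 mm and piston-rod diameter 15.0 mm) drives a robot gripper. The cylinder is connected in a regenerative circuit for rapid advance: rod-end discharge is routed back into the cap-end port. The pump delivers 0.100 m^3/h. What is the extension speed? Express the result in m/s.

v ≈ 0.157 m/s

In regeneration the rod-end outflow joins the pump flow into the cap end, so the net volume the pump must supply per unit advance equals the rod cross-section area.
Rod cross-section A_rod = π/4 × (15.0 mm)² = 176.7 mm^2
v = Q_pump / A_rod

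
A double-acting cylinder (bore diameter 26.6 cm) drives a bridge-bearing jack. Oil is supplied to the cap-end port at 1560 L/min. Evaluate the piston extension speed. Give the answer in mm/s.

Cap-side area A_cap = π/4 × (26.6 cm)² = 555.7 cm^2
v = Q / A

v ≈ 468 mm/s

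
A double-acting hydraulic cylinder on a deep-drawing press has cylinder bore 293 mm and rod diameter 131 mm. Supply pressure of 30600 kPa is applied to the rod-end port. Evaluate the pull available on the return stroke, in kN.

F ≈ 1650 kN

Rod-side annular area A_ann = π/4 × (293² − 131²) = 53950 mm^2
On retraction the pressure acts on the annular area (bore minus rod).
F = P × A_ann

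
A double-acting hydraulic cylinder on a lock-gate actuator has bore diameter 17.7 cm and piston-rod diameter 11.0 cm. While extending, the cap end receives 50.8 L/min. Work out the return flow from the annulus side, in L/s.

Q_out ≈ 0.520 L/s

Cap-side area A_cap = π/4 × (17.7 cm)² = 246.1 cm^2
Rod-side annular area A_ann = π/4 × (17.7² − 11.0²) = 151.0 cm^2
Piston speed v = Q_in/A_cap; rod-end outflow Q_out = v × A_ann = Q_in × A_ann/A_cap.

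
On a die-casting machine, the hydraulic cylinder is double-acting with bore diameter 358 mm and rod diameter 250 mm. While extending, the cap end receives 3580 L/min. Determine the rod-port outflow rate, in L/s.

Q_out ≈ 30.6 L/s

Cap-side area A_cap = π/4 × (358 mm)² = 1.007e5 mm^2
Rod-side annular area A_ann = π/4 × (358² − 250²) = 51570 mm^2
Piston speed v = Q_in/A_cap; rod-end outflow Q_out = v × A_ann = Q_in × A_ann/A_cap.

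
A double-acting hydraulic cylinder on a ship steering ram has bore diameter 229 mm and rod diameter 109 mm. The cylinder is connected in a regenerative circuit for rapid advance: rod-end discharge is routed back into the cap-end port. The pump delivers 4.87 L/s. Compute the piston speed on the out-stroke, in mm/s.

v ≈ 522 mm/s

In regeneration the rod-end outflow joins the pump flow into the cap end, so the net volume the pump must supply per unit advance equals the rod cross-section area.
Rod cross-section A_rod = π/4 × (109 mm)² = 9331 mm^2
v = Q_pump / A_rod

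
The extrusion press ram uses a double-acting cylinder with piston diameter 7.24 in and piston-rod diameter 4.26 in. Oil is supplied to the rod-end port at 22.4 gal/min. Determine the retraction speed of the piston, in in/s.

v ≈ 3.20 in/s

Rod-side annular area A_ann = π/4 × (7.24² − 4.26²) = 26.92 in^2
Flow into the rod-end port fills the annular volume.
v = Q / A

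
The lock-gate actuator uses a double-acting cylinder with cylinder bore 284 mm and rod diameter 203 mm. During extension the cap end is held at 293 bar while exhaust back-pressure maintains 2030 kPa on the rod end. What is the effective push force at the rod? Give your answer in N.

Cap-side area A_cap = π/4 × (284 mm)² = 63350 mm^2
Rod-side annular area A_ann = π/4 × (284² − 203²) = 30980 mm^2
Net thrust = P_cap·A_cap − P_rod·A_ann = 1.856e6 N − 62890 N

F ≈ 1.79e6 N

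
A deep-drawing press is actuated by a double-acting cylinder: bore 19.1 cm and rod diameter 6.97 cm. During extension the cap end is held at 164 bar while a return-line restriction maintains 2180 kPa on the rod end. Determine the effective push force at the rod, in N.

F ≈ 4.16e5 N

Cap-side area A_cap = π/4 × (19.1 cm)² = 286.5 cm^2
Rod-side annular area A_ann = π/4 × (19.1² − 6.97²) = 248.4 cm^2
Net thrust = P_cap·A_cap − P_rod·A_ann = 4.699e5 N − 54140 N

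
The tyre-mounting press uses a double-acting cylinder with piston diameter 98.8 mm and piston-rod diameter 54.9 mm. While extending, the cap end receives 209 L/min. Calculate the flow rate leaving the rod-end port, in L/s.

Q_out ≈ 2.41 L/s

Cap-side area A_cap = π/4 × (98.8 mm)² = 7667 mm^2
Rod-side annular area A_ann = π/4 × (98.8² − 54.9²) = 5299 mm^2
Piston speed v = Q_in/A_cap; rod-end outflow Q_out = v × A_ann = Q_in × A_ann/A_cap.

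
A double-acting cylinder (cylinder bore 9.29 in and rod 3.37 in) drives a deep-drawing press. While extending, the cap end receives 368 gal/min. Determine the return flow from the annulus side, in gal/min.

Cap-side area A_cap = π/4 × (9.29 in)² = 67.78 in^2
Rod-side annular area A_ann = π/4 × (9.29² − 3.37²) = 58.86 in^2
Piston speed v = Q_in/A_cap; rod-end outflow Q_out = v × A_ann = Q_in × A_ann/A_cap.

Q_out ≈ 320 gal/min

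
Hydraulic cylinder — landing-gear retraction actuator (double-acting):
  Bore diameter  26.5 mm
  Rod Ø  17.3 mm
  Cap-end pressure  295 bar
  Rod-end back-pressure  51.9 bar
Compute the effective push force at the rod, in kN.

Cap-side area A_cap = π/4 × (26.5 mm)² = 551.5 mm^2
Rod-side annular area A_ann = π/4 × (26.5² − 17.3²) = 316.5 mm^2
Net thrust = P_cap·A_cap − P_rod·A_ann = 16.27 kN − 1.643 kN

F ≈ 14.6 kN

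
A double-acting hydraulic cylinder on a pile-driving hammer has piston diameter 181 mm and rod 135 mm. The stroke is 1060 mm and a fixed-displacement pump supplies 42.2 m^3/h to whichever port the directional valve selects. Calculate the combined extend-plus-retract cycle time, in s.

t ≈ 3.36 s

Cap-side area A_cap = π/4 × (181 mm)² = 25730 mm^2
Rod-side annular area A_ann = π/4 × (181² − 135²) = 11420 mm^2
t_ext = A_cap·L/Q = 2.327 s
t_ret = A_ann·L/Q = 1.032 s
t_cycle = t_ext + t_ret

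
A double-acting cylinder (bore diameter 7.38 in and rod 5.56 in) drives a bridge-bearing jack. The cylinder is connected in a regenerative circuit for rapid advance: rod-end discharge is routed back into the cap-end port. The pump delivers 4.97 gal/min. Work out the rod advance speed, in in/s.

v ≈ 0.788 in/s

In regeneration the rod-end outflow joins the pump flow into the cap end, so the net volume the pump must supply per unit advance equals the rod cross-section area.
Rod cross-section A_rod = π/4 × (5.56 in)² = 24.28 in^2
v = Q_pump / A_rod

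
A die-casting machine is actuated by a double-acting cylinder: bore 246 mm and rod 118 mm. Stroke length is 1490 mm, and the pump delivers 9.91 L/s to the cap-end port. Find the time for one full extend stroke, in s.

t ≈ 7.15 s

Cap-side area A_cap = π/4 × (246 mm)² = 47530 mm^2
Swept volume V = A × L; t = V / Q = A·L / Q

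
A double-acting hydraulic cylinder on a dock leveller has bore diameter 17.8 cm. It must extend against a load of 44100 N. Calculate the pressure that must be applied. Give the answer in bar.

Cap-side area A_cap = π/4 × (17.8 cm)² = 248.8 cm^2
P = F / A = 44100 N / A

P ≈ 17.7 bar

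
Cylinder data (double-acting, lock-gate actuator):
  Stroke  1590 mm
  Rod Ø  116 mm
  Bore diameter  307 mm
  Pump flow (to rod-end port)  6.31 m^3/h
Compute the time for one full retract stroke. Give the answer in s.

t ≈ 57.6 s

Rod-side annular area A_ann = π/4 × (307² − 116²) = 63450 mm^2
Swept volume V = A × L; t = V / Q = A·L / Q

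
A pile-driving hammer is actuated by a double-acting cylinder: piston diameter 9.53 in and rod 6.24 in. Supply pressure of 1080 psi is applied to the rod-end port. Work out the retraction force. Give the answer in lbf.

F ≈ 44000 lbf

Rod-side annular area A_ann = π/4 × (9.53² − 6.24²) = 40.75 in^2
On retraction the pressure acts on the annular area (bore minus rod).
F = P × A_ann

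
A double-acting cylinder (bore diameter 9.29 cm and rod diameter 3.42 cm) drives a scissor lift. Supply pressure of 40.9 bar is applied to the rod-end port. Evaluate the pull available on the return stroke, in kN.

Rod-side annular area A_ann = π/4 × (9.29² − 3.42²) = 58.60 cm^2
On retraction the pressure acts on the annular area (bore minus rod).
F = P × A_ann

F ≈ 24.0 kN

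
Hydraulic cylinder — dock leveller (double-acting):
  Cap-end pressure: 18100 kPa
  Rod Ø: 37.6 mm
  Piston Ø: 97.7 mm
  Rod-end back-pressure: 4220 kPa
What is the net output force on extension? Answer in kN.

Cap-side area A_cap = π/4 × (97.7 mm)² = 7497 mm^2
Rod-side annular area A_ann = π/4 × (97.7² − 37.6²) = 6386 mm^2
Net thrust = P_cap·A_cap − P_rod·A_ann = 135.7 kN − 26.95 kN

F ≈ 109 kN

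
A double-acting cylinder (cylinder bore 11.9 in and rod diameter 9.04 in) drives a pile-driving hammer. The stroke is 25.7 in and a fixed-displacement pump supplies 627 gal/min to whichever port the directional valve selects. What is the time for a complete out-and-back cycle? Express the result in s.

t ≈ 1.68 s

Cap-side area A_cap = π/4 × (11.9 in)² = 111.2 in^2
Rod-side annular area A_ann = π/4 × (11.9² − 9.04²) = 47.04 in^2
t_ext = A_cap·L/Q = 1.184 s
t_ret = A_ann·L/Q = 0.5008 s
t_cycle = t_ext + t_ret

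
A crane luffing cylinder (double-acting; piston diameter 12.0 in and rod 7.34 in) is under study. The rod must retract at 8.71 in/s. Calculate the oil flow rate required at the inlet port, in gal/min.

Rod-side annular area A_ann = π/4 × (12.0² − 7.34²) = 70.78 in^2
Q = A × v

Q ≈ 160 gal/min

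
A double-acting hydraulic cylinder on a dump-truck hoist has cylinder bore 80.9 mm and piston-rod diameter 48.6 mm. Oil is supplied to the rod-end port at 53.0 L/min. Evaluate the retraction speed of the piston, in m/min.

v ≈ 16.1 m/min

Rod-side annular area A_ann = π/4 × (80.9² − 48.6²) = 3285 mm^2
Flow into the rod-end port fills the annular volume.
v = Q / A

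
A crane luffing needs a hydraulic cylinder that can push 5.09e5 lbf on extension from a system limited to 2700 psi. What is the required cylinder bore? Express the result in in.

D ≈ 15.5 in

Extension force acts on the full piston face: F = P × (π/4)D².
D = √(4F / (πP)) = √(4 × 5.09e5 lbf / (π × 2700 psi))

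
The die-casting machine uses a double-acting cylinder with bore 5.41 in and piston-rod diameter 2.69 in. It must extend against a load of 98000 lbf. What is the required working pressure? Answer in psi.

Cap-side area A_cap = π/4 × (5.41 in)² = 22.99 in^2
P = F / A = 98000 lbf / A

P ≈ 4260 psi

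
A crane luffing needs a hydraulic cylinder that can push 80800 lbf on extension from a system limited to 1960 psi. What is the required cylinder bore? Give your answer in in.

Extension force acts on the full piston face: F = P × (π/4)D².
D = √(4F / (πP)) = √(4 × 80800 lbf / (π × 1960 psi))

D ≈ 7.24 in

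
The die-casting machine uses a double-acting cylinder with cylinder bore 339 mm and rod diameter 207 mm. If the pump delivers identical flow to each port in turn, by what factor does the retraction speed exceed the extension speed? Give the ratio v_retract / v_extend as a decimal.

v_ret/v_ext ≈ 1.59

Cap-side area A_cap = π/4 × (339 mm)² = 90260 mm^2
Rod-side annular area A_ann = π/4 × (339² − 207²) = 56610 mm^2
For equal Q, v ∝ 1/A, so v_ret/v_ext = A_cap/A_ann.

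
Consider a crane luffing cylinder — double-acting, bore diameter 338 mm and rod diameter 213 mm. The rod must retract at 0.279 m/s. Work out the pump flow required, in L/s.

Q ≈ 15.1 L/s

Rod-side annular area A_ann = π/4 × (338² − 213²) = 54090 mm^2
Q = A × v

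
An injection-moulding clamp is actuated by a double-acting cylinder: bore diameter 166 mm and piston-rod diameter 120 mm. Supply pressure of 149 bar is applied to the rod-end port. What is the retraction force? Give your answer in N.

Rod-side annular area A_ann = π/4 × (166² − 120²) = 10330 mm^2
On retraction the pressure acts on the annular area (bore minus rod).
F = P × A_ann

F ≈ 1.54e5 N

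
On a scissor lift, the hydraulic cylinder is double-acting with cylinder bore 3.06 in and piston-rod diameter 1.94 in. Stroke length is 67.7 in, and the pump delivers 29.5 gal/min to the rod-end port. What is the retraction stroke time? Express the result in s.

Rod-side annular area A_ann = π/4 × (3.06² − 1.94²) = 4.398 in^2
Swept volume V = A × L; t = V / Q = A·L / Q

t ≈ 2.62 s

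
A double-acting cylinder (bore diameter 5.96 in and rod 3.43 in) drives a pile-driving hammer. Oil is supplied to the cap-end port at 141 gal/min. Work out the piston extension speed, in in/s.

v ≈ 19.5 in/s

Cap-side area A_cap = π/4 × (5.96 in)² = 27.90 in^2
v = Q / A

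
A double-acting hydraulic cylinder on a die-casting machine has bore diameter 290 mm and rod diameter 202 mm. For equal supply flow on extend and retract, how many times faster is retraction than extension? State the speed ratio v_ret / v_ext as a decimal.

v_ret/v_ext ≈ 1.94

Cap-side area A_cap = π/4 × (290 mm)² = 66050 mm^2
Rod-side annular area A_ann = π/4 × (290² − 202²) = 34000 mm^2
For equal Q, v ∝ 1/A, so v_ret/v_ext = A_cap/A_ann.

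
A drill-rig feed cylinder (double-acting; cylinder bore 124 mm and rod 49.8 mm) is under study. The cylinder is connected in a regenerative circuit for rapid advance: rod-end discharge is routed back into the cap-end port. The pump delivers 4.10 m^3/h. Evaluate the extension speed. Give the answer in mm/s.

In regeneration the rod-end outflow joins the pump flow into the cap end, so the net volume the pump must supply per unit advance equals the rod cross-section area.
Rod cross-section A_rod = π/4 × (49.8 mm)² = 1948 mm^2
v = Q_pump / A_rod

v ≈ 585 mm/s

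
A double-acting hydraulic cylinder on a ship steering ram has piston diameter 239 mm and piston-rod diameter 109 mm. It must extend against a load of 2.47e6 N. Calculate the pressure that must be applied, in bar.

Cap-side area A_cap = π/4 × (239 mm)² = 44860 mm^2
P = F / A = 2.47e6 N / A

P ≈ 551 bar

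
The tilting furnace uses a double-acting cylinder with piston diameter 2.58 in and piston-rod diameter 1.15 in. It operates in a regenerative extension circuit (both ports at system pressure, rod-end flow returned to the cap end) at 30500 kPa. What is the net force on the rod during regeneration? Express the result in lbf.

F ≈ 4590 lbf

With equal pressure on both faces, forces on the annular region cancel; the net push is pressure × rod cross-section.
Rod cross-section A_rod = π/4 × (1.15 in)² = 1.039 in^2
F = P × A_rod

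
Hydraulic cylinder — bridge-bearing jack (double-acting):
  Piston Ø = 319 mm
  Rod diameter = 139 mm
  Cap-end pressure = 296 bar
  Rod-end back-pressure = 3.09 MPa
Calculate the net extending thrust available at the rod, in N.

Cap-side area A_cap = π/4 × (319 mm)² = 79920 mm^2
Rod-side annular area A_ann = π/4 × (319² − 139²) = 64750 mm^2
Net thrust = P_cap·A_cap − P_rod·A_ann = 2.366e6 N − 2.001e5 N

F ≈ 2.17e6 N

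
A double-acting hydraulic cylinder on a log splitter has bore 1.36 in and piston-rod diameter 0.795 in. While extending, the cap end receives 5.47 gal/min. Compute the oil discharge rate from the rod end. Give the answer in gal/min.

Cap-side area A_cap = π/4 × (1.36 in)² = 1.453 in^2
Rod-side annular area A_ann = π/4 × (1.36² − 0.795²) = 0.9563 in^2
Piston speed v = Q_in/A_cap; rod-end outflow Q_out = v × A_ann = Q_in × A_ann/A_cap.

Q_out ≈ 3.60 gal/min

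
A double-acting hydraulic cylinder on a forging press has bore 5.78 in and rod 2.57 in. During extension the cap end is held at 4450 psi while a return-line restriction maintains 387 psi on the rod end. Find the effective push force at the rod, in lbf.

F ≈ 1.09e5 lbf

Cap-side area A_cap = π/4 × (5.78 in)² = 26.24 in^2
Rod-side annular area A_ann = π/4 × (5.78² − 2.57²) = 21.05 in^2
Net thrust = P_cap·A_cap − P_rod·A_ann = 1.168e5 lbf − 8147 lbf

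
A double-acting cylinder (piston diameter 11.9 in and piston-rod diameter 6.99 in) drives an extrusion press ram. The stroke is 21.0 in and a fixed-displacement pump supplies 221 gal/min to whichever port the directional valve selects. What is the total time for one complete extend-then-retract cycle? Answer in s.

t ≈ 4.54 s

Cap-side area A_cap = π/4 × (11.9 in)² = 111.2 in^2
Rod-side annular area A_ann = π/4 × (11.9² − 6.99²) = 72.85 in^2
t_ext = A_cap·L/Q = 2.745 s
t_ret = A_ann·L/Q = 1.798 s
t_cycle = t_ext + t_ret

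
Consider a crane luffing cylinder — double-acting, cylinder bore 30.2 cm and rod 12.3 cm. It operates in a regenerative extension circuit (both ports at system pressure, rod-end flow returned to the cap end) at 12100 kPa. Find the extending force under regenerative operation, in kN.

F ≈ 144 kN

With equal pressure on both faces, forces on the annular region cancel; the net push is pressure × rod cross-section.
Rod cross-section A_rod = π/4 × (12.3 cm)² = 118.8 cm^2
F = P × A_rod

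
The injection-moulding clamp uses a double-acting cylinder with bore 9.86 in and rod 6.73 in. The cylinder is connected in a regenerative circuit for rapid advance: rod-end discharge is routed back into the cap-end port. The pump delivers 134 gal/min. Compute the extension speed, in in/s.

v ≈ 14.5 in/s

In regeneration the rod-end outflow joins the pump flow into the cap end, so the net volume the pump must supply per unit advance equals the rod cross-section area.
Rod cross-section A_rod = π/4 × (6.73 in)² = 35.57 in^2
v = Q_pump / A_rod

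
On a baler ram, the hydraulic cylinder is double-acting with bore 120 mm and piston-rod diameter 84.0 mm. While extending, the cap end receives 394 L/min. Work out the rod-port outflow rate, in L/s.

Cap-side area A_cap = π/4 × (120 mm)² = 11310 mm^2
Rod-side annular area A_ann = π/4 × (120² − 84.0²) = 5768 mm^2
Piston speed v = Q_in/A_cap; rod-end outflow Q_out = v × A_ann = Q_in × A_ann/A_cap.

Q_out ≈ 3.35 L/s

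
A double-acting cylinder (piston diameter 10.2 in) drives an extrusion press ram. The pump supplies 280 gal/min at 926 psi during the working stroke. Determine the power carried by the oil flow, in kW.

W ≈ 113 kW

Hydraulic power = P × Q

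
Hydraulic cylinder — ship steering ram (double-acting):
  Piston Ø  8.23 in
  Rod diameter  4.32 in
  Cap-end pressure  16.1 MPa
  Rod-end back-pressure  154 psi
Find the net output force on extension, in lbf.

F ≈ 1.18e5 lbf

Cap-side area A_cap = π/4 × (8.23 in)² = 53.20 in^2
Rod-side annular area A_ann = π/4 × (8.23² − 4.32²) = 38.54 in^2
Net thrust = P_cap·A_cap − P_rod·A_ann = 1.242e5 lbf − 5935 lbf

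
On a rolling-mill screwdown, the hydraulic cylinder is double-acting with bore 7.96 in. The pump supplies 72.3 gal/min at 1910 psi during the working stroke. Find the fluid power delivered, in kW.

W ≈ 60.1 kW

Hydraulic power = P × Q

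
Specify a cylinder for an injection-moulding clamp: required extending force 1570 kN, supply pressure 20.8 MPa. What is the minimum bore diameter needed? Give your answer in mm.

Extension force acts on the full piston face: F = P × (π/4)D².
D = √(4F / (πP)) = √(4 × 1570 kN / (π × 20.8 MPa))

D ≈ 310 mm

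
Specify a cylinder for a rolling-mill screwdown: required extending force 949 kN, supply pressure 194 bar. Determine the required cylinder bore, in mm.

D ≈ 250 mm

Extension force acts on the full piston face: F = P × (π/4)D².
D = √(4F / (πP)) = √(4 × 949 kN / (π × 194 bar))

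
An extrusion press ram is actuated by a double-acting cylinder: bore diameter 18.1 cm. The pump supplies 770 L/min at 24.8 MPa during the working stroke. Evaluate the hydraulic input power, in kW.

W ≈ 318 kW

Hydraulic power = P × Q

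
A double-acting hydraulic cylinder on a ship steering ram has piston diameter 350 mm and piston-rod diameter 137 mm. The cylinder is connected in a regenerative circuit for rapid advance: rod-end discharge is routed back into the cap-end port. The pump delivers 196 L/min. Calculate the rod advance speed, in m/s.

In regeneration the rod-end outflow joins the pump flow into the cap end, so the net volume the pump must supply per unit advance equals the rod cross-section area.
Rod cross-section A_rod = π/4 × (137 mm)² = 14740 mm^2
v = Q_pump / A_rod

v ≈ 0.222 m/s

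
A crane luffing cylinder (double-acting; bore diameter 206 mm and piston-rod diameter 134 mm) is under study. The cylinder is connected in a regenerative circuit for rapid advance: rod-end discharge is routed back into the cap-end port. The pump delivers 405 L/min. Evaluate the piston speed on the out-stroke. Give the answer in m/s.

In regeneration the rod-end outflow joins the pump flow into the cap end, so the net volume the pump must supply per unit advance equals the rod cross-section area.
Rod cross-section A_rod = π/4 × (134 mm)² = 14100 mm^2
v = Q_pump / A_rod

v ≈ 0.479 m/s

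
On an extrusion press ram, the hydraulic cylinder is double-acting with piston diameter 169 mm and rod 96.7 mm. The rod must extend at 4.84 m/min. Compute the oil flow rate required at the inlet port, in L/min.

Cap-side area A_cap = π/4 × (169 mm)² = 22430 mm^2
Q = A × v

Q ≈ 109 L/min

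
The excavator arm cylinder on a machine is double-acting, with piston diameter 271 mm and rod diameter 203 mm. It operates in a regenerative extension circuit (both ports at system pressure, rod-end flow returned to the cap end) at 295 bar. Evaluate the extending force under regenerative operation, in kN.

F ≈ 955 kN

With equal pressure on both faces, forces on the annular region cancel; the net push is pressure × rod cross-section.
Rod cross-section A_rod = π/4 × (203 mm)² = 32370 mm^2
F = P × A_rod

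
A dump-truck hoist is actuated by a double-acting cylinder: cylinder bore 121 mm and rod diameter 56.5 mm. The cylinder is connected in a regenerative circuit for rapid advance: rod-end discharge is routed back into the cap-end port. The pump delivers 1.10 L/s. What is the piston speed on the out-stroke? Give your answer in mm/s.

v ≈ 439 mm/s

In regeneration the rod-end outflow joins the pump flow into the cap end, so the net volume the pump must supply per unit advance equals the rod cross-section area.
Rod cross-section A_rod = π/4 × (56.5 mm)² = 2507 mm^2
v = Q_pump / A_rod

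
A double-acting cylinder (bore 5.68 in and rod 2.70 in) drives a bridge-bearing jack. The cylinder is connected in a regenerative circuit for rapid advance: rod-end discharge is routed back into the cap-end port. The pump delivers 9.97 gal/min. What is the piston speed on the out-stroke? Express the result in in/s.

In regeneration the rod-end outflow joins the pump flow into the cap end, so the net volume the pump must supply per unit advance equals the rod cross-section area.
Rod cross-section A_rod = π/4 × (2.70 in)² = 5.726 in^2
v = Q_pump / A_rod

v ≈ 6.70 in/s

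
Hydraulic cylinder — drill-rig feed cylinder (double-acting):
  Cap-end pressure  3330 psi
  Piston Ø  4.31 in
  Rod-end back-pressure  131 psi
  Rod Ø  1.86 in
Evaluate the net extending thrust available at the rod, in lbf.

Cap-side area A_cap = π/4 × (4.31 in)² = 14.59 in^2
Rod-side annular area A_ann = π/4 × (4.31² − 1.86²) = 11.87 in^2
Net thrust = P_cap·A_cap − P_rod·A_ann = 48580 lbf − 1555 lbf

F ≈ 47000 lbf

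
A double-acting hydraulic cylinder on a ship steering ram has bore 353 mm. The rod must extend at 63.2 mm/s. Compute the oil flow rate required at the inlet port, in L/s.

Q ≈ 6.19 L/s

Cap-side area A_cap = π/4 × (353 mm)² = 97870 mm^2
Q = A × v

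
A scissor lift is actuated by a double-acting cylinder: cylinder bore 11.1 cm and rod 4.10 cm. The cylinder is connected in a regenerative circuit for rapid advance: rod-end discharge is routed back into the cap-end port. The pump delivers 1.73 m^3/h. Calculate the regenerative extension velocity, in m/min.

v ≈ 21.8 m/min

In regeneration the rod-end outflow joins the pump flow into the cap end, so the net volume the pump must supply per unit advance equals the rod cross-section area.
Rod cross-section A_rod = π/4 × (4.10 cm)² = 13.20 cm^2
v = Q_pump / A_rod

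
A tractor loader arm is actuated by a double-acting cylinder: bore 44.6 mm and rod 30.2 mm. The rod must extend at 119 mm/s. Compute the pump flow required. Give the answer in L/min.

Q ≈ 11.2 L/min

Cap-side area A_cap = π/4 × (44.6 mm)² = 1562 mm^2
Q = A × v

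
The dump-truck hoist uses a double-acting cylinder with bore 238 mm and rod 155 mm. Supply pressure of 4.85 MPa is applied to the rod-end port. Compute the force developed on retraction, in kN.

Rod-side annular area A_ann = π/4 × (238² − 155²) = 25620 mm^2
On retraction the pressure acts on the annular area (bore minus rod).
F = P × A_ann

F ≈ 124 kN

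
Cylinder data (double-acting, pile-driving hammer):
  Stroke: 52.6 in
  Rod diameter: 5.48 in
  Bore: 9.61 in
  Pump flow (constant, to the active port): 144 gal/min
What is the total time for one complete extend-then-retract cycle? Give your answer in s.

t ≈ 11.5 s

Cap-side area A_cap = π/4 × (9.61 in)² = 72.53 in^2
Rod-side annular area A_ann = π/4 × (9.61² − 5.48²) = 48.95 in^2
t_ext = A_cap·L/Q = 6.882 s
t_ret = A_ann·L/Q = 4.644 s
t_cycle = t_ext + t_ret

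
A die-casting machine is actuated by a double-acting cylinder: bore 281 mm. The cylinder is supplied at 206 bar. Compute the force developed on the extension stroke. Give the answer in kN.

Cap-side area A_cap = π/4 × (281 mm)² = 62020 mm^2
F = P × A_cap = 206 bar × A_cap

F ≈ 1280 kN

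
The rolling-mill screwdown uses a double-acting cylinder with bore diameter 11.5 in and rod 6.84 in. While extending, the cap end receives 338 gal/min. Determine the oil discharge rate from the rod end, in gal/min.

Q_out ≈ 218 gal/min

Cap-side area A_cap = π/4 × (11.5 in)² = 103.9 in^2
Rod-side annular area A_ann = π/4 × (11.5² − 6.84²) = 67.12 in^2
Piston speed v = Q_in/A_cap; rod-end outflow Q_out = v × A_ann = Q_in × A_ann/A_cap.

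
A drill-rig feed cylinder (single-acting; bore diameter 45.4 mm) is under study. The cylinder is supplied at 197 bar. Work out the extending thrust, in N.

F ≈ 31900 N

Cap-side area A_cap = π/4 × (45.4 mm)² = 1619 mm^2
F = P × A_cap = 197 bar × A_cap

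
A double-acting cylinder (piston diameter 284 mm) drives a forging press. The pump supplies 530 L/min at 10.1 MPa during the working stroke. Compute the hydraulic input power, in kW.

Hydraulic power = P × Q

W ≈ 89.2 kW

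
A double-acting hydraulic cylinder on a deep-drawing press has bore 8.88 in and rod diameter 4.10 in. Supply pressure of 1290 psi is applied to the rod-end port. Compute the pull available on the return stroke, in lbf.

F ≈ 62900 lbf

Rod-side annular area A_ann = π/4 × (8.88² − 4.10²) = 48.73 in^2
On retraction the pressure acts on the annular area (bore minus rod).
F = P × A_ann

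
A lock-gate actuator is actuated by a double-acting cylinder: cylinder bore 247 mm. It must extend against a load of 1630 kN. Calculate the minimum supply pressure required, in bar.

P ≈ 340 bar

Cap-side area A_cap = π/4 × (247 mm)² = 47920 mm^2
P = F / A = 1630 kN / A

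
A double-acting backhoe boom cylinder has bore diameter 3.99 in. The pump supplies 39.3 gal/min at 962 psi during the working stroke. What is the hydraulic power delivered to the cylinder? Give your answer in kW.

Hydraulic power = P × Q

W ≈ 16.4 kW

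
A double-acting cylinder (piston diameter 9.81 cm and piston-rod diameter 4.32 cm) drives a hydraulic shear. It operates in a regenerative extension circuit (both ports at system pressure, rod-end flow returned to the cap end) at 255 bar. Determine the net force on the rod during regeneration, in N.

F ≈ 37400 N

With equal pressure on both faces, forces on the annular region cancel; the net push is pressure × rod cross-section.
Rod cross-section A_rod = π/4 × (4.32 cm)² = 14.66 cm^2
F = P × A_rod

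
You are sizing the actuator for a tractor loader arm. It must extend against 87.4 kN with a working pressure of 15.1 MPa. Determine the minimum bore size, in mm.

Extension force acts on the full piston face: F = P × (π/4)D².
D = √(4F / (πP)) = √(4 × 87.4 kN / (π × 15.1 MPa))

D ≈ 85.8 mm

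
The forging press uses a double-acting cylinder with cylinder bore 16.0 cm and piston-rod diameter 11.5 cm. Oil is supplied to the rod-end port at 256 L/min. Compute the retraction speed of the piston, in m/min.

v ≈ 26.3 m/min

Rod-side annular area A_ann = π/4 × (16.0² − 11.5²) = 97.19 cm^2
Flow into the rod-end port fills the annular volume.
v = Q / A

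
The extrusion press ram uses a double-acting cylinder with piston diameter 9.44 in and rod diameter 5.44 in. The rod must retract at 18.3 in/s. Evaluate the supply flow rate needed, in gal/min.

Rod-side annular area A_ann = π/4 × (9.44² − 5.44²) = 46.75 in^2
Q = A × v

Q ≈ 222 gal/min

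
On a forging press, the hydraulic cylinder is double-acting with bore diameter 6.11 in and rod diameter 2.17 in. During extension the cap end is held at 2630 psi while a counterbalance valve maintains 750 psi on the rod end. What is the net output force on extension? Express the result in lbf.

F ≈ 57900 lbf

Cap-side area A_cap = π/4 × (6.11 in)² = 29.32 in^2
Rod-side annular area A_ann = π/4 × (6.11² − 2.17²) = 25.62 in^2
Net thrust = P_cap·A_cap − P_rod·A_ann = 77110 lbf − 19220 lbf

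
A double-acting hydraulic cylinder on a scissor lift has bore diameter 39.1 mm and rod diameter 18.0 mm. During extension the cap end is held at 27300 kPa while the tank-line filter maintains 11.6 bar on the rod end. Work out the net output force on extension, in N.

Cap-side area A_cap = π/4 × (39.1 mm)² = 1201 mm^2
Rod-side annular area A_ann = π/4 × (39.1² − 18.0²) = 946.3 mm^2
Net thrust = P_cap·A_cap − P_rod·A_ann = 32780 N − 1098 N

F ≈ 31700 N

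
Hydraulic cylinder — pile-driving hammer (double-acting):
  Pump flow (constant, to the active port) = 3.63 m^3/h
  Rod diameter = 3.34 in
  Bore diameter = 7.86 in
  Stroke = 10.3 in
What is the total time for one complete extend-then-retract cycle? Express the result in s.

t ≈ 14.8 s

Cap-side area A_cap = π/4 × (7.86 in)² = 48.52 in^2
Rod-side annular area A_ann = π/4 × (7.86² − 3.34²) = 39.76 in^2
t_ext = A_cap·L/Q = 8.122 s
t_ret = A_ann·L/Q = 6.655 s
t_cycle = t_ext + t_ret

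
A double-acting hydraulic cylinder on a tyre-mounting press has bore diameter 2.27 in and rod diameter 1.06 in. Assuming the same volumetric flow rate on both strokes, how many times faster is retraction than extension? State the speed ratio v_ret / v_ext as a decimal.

v_ret/v_ext ≈ 1.28

Cap-side area A_cap = π/4 × (2.27 in)² = 4.047 in^2
Rod-side annular area A_ann = π/4 × (2.27² − 1.06²) = 3.165 in^2
For equal Q, v ∝ 1/A, so v_ret/v_ext = A_cap/A_ann.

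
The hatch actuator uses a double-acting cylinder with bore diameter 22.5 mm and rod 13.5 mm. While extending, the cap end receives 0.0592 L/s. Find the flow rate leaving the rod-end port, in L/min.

Q_out ≈ 2.27 L/min

Cap-side area A_cap = π/4 × (22.5 mm)² = 397.6 mm^2
Rod-side annular area A_ann = π/4 × (22.5² − 13.5²) = 254.5 mm^2
Piston speed v = Q_in/A_cap; rod-end outflow Q_out = v × A_ann = Q_in × A_ann/A_cap.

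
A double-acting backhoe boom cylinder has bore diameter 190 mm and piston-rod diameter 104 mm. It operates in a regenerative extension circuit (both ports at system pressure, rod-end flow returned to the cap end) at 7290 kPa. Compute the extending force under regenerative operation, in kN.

With equal pressure on both faces, forces on the annular region cancel; the net push is pressure × rod cross-section.
Rod cross-section A_rod = π/4 × (104 mm)² = 8495 mm^2
F = P × A_rod

F ≈ 61.9 kN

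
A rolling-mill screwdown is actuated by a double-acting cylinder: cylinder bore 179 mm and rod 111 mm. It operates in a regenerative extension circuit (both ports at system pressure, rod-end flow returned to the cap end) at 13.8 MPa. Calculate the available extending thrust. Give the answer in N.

With equal pressure on both faces, forces on the annular region cancel; the net push is pressure × rod cross-section.
Rod cross-section A_rod = π/4 × (111 mm)² = 9677 mm^2
F = P × A_rod

F ≈ 1.34e5 N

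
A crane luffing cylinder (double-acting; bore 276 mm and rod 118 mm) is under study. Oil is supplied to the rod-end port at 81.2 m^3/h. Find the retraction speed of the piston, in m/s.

Rod-side annular area A_ann = π/4 × (276² − 118²) = 48890 mm^2
Flow into the rod-end port fills the annular volume.
v = Q / A

v ≈ 0.461 m/s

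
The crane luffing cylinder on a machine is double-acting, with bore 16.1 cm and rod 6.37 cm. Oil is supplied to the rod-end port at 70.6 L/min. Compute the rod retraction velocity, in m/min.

v ≈ 4.11 m/min

Rod-side annular area A_ann = π/4 × (16.1² − 6.37²) = 171.7 cm^2
Flow into the rod-end port fills the annular volume.
v = Q / A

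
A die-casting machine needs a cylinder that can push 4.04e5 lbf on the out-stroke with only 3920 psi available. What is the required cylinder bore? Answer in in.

Extension force acts on the full piston face: F = P × (π/4)D².
D = √(4F / (πP)) = √(4 × 4.04e5 lbf / (π × 3920 psi))

D ≈ 11.5 in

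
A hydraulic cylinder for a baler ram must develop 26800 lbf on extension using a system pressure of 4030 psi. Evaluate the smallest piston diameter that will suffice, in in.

Extension force acts on the full piston face: F = P × (π/4)D².
D = √(4F / (πP)) = √(4 × 26800 lbf / (π × 4030 psi))

D ≈ 2.91 in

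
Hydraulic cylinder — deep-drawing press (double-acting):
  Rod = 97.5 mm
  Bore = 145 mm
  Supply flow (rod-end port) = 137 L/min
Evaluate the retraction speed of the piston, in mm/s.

Rod-side annular area A_ann = π/4 × (145² − 97.5²) = 9047 mm^2
Flow into the rod-end port fills the annular volume.
v = Q / A

v ≈ 252 mm/s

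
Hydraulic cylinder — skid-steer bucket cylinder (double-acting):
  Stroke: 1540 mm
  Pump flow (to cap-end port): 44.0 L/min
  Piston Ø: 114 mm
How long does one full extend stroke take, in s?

t ≈ 21.4 s

Cap-side area A_cap = π/4 × (114 mm)² = 10210 mm^2
Swept volume V = A × L; t = V / Q = A·L / Q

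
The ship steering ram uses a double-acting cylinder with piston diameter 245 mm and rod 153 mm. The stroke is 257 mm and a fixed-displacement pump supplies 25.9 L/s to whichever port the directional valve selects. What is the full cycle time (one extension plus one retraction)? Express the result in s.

t ≈ 0.753 s

Cap-side area A_cap = π/4 × (245 mm)² = 47140 mm^2
Rod-side annular area A_ann = π/4 × (245² − 153²) = 28760 mm^2
t_ext = A_cap·L/Q = 0.4678 s
t_ret = A_ann·L/Q = 0.2854 s
t_cycle = t_ext + t_ret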